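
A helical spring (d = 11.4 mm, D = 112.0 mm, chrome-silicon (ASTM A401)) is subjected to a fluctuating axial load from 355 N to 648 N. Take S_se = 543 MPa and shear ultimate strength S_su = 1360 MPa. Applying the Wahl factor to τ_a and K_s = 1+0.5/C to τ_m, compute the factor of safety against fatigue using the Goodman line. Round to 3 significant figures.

C = D/d = 112.0/11.4 = 9.8246; K_W = (4C−1)/(4C−4)+0.615/C = 1.1476; K_s = 1+0.5/C = 1.0509
F_a = (F_max−F_min)/2 = 146.5 N; F_m = (F_max+F_min)/2 = 501.5 N
τ_a = K_W·8F_aD/(πd³) = 1.1476 × 28.202 = 32.364 MPa
τ_m = K_s·8F_mD/(πd³) = 1.0509 × 96.542 = 101.45 MPa
Goodman: 1/n_f = τ_a/S_se + τ_m/S_su = 32.364/543 + 101.45/1360 = 0.05960 + 0.07460 = 0.1342
n_f = 1/0.1342 = 7.451

7.45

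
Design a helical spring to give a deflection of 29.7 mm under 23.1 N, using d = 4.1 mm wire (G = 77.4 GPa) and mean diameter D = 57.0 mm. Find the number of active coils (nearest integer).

19

Required rate k = F/δ = 23.1/29.7 = 0.77778 N/mm
N_a = Gd⁴/(8D³k) = (77.4×10³ × 4.1⁴)/(8 × 57.0³ × 0.77778)
    = 2.18714e+07 / 1.15231e+06 = 18.98 → 19 coils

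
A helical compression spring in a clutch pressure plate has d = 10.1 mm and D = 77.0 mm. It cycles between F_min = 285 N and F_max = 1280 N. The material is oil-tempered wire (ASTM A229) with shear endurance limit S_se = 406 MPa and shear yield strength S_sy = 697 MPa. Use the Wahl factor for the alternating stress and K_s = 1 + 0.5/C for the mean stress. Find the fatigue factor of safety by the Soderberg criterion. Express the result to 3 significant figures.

1.98

C = D/d = 77.0/10.1 = 7.6238; K_W = (4C−1)/(4C−4)+0.615/C = 1.1939; K_s = 1+0.5/C = 1.0656
F_a = (F_max−F_min)/2 = 497.5 N; F_m = (F_max+F_min)/2 = 782.5 N
τ_a = K_W·8F_aD/(πd³) = 1.1939 × 94.68 = 113.04 MPa
τ_m = K_s·8F_mD/(πd³) = 1.0656 × 148.92 = 158.69 MPa
Soderberg: 1/n_f = τ_a/S_se + τ_m/S_sy = 113.04/406 + 158.69/697 = 0.27842 + 0.22767 = 0.50609
n_f = 1/0.50609 = 1.976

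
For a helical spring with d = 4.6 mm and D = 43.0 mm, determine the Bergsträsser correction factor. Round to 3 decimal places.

1.145

C = D/d = 43.0/4.6 = 9.3478
K_B = (4C+2)/(4C−3) = 39.391/34.391 = 1.1454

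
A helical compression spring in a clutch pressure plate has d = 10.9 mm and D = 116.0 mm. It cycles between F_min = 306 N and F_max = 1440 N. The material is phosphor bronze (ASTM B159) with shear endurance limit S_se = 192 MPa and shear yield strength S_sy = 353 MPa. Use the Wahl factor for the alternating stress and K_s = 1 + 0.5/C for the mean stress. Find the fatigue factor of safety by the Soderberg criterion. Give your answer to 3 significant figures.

C = D/d = 116.0/10.9 = 10.6422; K_W = (4C−1)/(4C−4)+0.615/C = 1.1356; K_s = 1+0.5/C = 1.0470
F_a = (F_max−F_min)/2 = 567 N; F_m = (F_max+F_min)/2 = 873 N
τ_a = K_W·8F_aD/(πd³) = 1.1356 × 129.33 = 146.86 MPa
τ_m = K_s·8F_mD/(πd³) = 1.0470 × 199.13 = 208.48 MPa
Soderberg: 1/n_f = τ_a/S_se + τ_m/S_sy = 146.86/192 + 208.48/353 = 0.76492 + 0.59061 = 1.3555
n_f = 1/1.3555 = 0.7377

0.738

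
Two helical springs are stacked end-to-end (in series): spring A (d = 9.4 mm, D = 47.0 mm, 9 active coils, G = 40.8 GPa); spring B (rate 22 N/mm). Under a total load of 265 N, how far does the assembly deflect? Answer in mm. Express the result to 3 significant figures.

18.3 mm

k_A = Gd⁴/(8D³N_a) = (40.8×10³)(9.4⁴)/(8·47.0³·9) = 42.613 N/mm
Series: 1/k_eq = 1/42.613 + 1/22 = 0.068921; k_eq = 14.509 N/mm
δ = F/k_eq = 265/14.509 = 18.264 mm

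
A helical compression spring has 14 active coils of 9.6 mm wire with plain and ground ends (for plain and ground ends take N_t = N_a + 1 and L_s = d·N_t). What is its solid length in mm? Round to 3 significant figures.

144 mm

plain and ground ends: N_t = N_a + 1 = 14 + 1 = 15
L_s = d·N_t = 9.6 × 15 = 144 mm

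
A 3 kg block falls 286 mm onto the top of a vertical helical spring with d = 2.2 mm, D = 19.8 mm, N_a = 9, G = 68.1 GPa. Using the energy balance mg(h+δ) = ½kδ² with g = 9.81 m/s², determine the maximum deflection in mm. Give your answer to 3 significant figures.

87.8 mm

k = Gd⁴/(8D³N_a) = (68.1×10³)(2.2⁴)/(8·19.8³·9) = 2.8544 N/mm
W = mg = 3 × 9.81 = 29.43 N
½kδ² − Wδ − Wh = 0 → δ = (W + √(W² + 2kWh))/k
δ = (29.43 + √(866.12 + 48050.3))/2.8544 = (29.43 + 221.17)/2.8544 = 87.796 mm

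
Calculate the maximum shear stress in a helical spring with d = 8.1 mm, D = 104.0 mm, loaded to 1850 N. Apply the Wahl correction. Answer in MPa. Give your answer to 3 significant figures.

Spring index C = D/d = 104.0/8.1 = 12.8395
K_W = (4C−1)/(4C−4) + 0.615/C = 50.358/47.358 + 0.0479 = 1.1112
τ₀ = 8FD/(πd³) = 8·1850·104.0/(π·8.1³) = 1.5392e+06/1669.6 = 921.91 MPa
τ_max = K·τ₀ = 1.1112 × 921.91 = 1024.5 MPa

1020 MPa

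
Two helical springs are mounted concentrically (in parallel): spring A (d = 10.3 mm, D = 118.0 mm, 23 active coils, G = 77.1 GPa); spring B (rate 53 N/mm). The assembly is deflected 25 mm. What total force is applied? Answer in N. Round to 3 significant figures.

1400 N

k_A = Gd⁴/(8D³N_a) = (77.1×10³)(10.3⁴)/(8·118.0³·23) = 2.8704 N/mm
Parallel: k_eq = 2.8704 + 53 = 55.87 N/mm
F = k_eq·δ = 55.87·25 = 1396.8 N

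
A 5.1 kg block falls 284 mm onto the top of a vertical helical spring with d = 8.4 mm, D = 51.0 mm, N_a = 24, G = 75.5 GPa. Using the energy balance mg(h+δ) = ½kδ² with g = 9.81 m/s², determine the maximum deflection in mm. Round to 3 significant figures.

k = Gd⁴/(8D³N_a) = (75.5×10³)(8.4⁴)/(8·51.0³·24) = 14.759 N/mm
W = mg = 5.1 × 9.81 = 50.031 N
½kδ² − Wδ − Wh = 0 → δ = (W + √(W² + 2kWh))/k
δ = (50.031 + √(2503.1 + 419411))/14.759 = (50.031 + 649.55)/14.759 = 47.401 mm

47.4 mm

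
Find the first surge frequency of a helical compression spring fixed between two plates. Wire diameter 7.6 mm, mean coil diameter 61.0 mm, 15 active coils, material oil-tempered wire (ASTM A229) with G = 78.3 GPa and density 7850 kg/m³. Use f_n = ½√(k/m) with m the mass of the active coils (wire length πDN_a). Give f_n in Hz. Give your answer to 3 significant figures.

48.4 Hz

k = Gd⁴/(8D³N_a) = (78.3×10³)(7.6⁴)/(8·61.0³·15) = 9.5906 N/mm = 9590.6 N/m
Wire length L = πDN_a = π·61.0·15 = 2874.6 mm
m = ρ·(πd²/4)·L = 7850 × 45.365×10⁻⁶ m² × 2.8746 m = 1.0237 kg
f_n = ½√(k/m) = 0.5·√(9590.6/1.0237) = 0.5·√(9368.9) = 48.396 Hz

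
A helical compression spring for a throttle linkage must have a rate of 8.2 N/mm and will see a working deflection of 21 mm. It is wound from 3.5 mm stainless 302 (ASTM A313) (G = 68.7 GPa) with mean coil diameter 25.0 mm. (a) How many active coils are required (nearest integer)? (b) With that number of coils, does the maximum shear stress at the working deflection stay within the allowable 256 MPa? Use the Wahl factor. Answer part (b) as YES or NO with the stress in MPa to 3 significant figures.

(a) 10 coils; (b) NO, τ_max = 311 MPa

N_a = Gd⁴/(8D³k) = (68.7×10³)(3.5⁴)/(8·25.0³·8.2) = 10.06 → N_a = 10
Actual rate k = Gd⁴/(8D³·10) = 8.2474 N/mm
Working load F = kδ = 8.2474·21 = 173.2 N
C = 25.0/3.5 = 7.1429; K_W = (4C−1)/(4C−4)+0.615/C = 1.2082
τ_max = K_W·8FD/(πd³) = 1.2082·257.17 = 310.71 MPa
τ_max > 256 MPa → exceeds allowable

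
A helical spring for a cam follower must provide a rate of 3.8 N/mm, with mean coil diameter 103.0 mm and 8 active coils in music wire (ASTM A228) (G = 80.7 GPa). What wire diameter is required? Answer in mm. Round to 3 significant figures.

d = (8D³N_a·k / G)^(1/4) = (8·103.0³·8·3.8 / (80.7×10³))^0.25
  = (3293.1)^0.25 = 7.5753 mm

7.58 mm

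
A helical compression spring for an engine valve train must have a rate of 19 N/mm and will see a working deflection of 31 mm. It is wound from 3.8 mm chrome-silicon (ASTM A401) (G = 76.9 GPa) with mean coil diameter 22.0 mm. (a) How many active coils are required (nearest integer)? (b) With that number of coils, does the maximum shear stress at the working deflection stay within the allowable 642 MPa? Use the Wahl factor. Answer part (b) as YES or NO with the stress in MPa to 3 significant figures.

(a) 10 coils; (b) NO, τ_max = 752 MPa

N_a = Gd⁴/(8D³k) = (76.9×10³)(3.8⁴)/(8·22.0³·19) = 9.907 → N_a = 10
Actual rate k = Gd⁴/(8D³·10) = 18.824 N/mm
Working load F = kδ = 18.824·31 = 583.53 N
C = 22.0/3.8 = 5.7895; K_W = (4C−1)/(4C−4)+0.615/C = 1.2628
τ_max = K_W·8FD/(πd³) = 1.2628·595.77 = 752.35 MPa
τ_max > 642 MPa → exceeds allowable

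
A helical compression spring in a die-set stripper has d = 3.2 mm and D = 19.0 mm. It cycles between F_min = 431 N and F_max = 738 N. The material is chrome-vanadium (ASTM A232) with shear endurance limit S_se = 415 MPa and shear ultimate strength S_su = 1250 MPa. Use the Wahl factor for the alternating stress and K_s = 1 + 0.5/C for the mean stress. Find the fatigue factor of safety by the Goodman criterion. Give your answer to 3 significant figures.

C = D/d = 19.0/3.2 = 5.9375; K_W = (4C−1)/(4C−4)+0.615/C = 1.2555; K_s = 1+0.5/C = 1.0842
F_a = (F_max−F_min)/2 = 153.5 N; F_m = (F_max+F_min)/2 = 584.5 N
τ_a = K_W·8F_aD/(πd³) = 1.2555 × 226.65 = 284.55 MPa
τ_m = K_s·8F_mD/(πd³) = 1.0842 × 863.03 = 935.71 MPa
Goodman: 1/n_f = τ_a/S_se + τ_m/S_su = 284.55/415 + 935.71/1250 = 0.68567 + 0.74857 = 1.4342
n_f = 1/1.4342 = 0.6972

0.697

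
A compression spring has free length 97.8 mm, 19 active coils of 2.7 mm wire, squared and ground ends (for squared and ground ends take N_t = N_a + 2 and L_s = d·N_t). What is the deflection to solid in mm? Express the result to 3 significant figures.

N_t = 21; L_s = 2.7·21 = 56.7 mm
δ_solid = L₀ − L_s = 97.8 − 56.7 = 41.1 mm

41.1 mm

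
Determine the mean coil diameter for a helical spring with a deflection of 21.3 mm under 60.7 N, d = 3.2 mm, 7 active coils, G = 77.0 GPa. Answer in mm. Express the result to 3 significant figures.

Required rate k = F/δ = 60.7/21.3 = 2.8498 N/mm
D = (Gd⁴/(8N_a·k))^(1/3) = (77.0×10³·3.2⁴/(8·7·2.8498))^(1/3)
  = (50593.4)^(1/3) = 36.9855 mm

37.0 mm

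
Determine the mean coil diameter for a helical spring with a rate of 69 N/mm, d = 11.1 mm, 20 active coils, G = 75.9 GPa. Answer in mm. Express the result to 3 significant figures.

D = (Gd⁴/(8N_a·k))^(1/3) = (75.9×10³·11.1⁴/(8·20·69))^(1/3)
  = (104367)^(1/3) = 47.0820 mm

47.1 mm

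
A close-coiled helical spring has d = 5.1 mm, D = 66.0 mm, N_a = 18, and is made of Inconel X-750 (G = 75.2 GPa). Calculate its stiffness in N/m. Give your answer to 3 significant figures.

1230 N/m

k = Gd⁴/(8D³N_a) = (75.2×10³ × 5.1⁴) / (8 × 66.0³ × 18)
  = 5.08743e+07 / 4.13994e+07 = 1.2289 N/mm = 1228.9 N/m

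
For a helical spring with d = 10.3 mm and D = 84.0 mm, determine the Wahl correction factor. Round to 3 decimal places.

C = D/d = 84.0/10.3 = 8.1553
K_W = (4C−1)/(4C−4) + 0.615/C = 31.621/28.621 + 0.0754 = 1.1802

1.180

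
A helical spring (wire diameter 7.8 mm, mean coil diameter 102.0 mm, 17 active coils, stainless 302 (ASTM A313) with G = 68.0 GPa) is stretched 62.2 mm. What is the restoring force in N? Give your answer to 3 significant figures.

108 N

k = Gd⁴/(8D³N_a) = (68.0×10³)(7.8⁴)/(8·102.0³·17) = 1.744 N/mm
F = k·δ = 1.744 × 62.2 = 108.48 N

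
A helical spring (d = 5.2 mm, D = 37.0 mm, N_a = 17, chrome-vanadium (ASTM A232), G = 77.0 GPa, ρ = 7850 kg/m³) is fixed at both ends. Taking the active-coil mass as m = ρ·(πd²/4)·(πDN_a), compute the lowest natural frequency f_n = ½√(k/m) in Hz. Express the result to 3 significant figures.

k = Gd⁴/(8D³N_a) = (77.0×10³)(5.2⁴)/(8·37.0³·17) = 8.1726 N/mm = 8172.6 N/m
Wire length L = πDN_a = π·37.0·17 = 1976.1 mm
m = ρ·(πd²/4)·L = 7850 × 21.237×10⁻⁶ m² × 1.9761 m = 0.32943 kg
f_n = ½√(k/m) = 0.5·√(8172.6/0.32943) = 0.5·√(24808) = 78.753 Hz

78.8 Hz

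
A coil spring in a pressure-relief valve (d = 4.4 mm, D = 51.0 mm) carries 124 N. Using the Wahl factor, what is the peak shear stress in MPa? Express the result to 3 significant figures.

Spring index C = D/d = 51.0/4.4 = 11.5909
K_W = (4C−1)/(4C−4) + 0.615/C = 45.364/42.364 + 0.0531 = 1.1239
τ₀ = 8FD/(πd³) = 8·124·51.0/(π·4.4³) = 50592/267.61 = 189.05 MPa
τ_max = K·τ₀ = 1.1239 × 189.05 = 212.47 MPa

212 MPa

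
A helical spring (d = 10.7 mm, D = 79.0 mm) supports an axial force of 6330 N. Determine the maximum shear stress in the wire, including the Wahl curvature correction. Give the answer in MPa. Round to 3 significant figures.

1250 MPa

Spring index C = D/d = 79.0/10.7 = 7.3832
K_W = (4C−1)/(4C−4) + 0.615/C = 28.533/25.533 + 0.0833 = 1.2008
τ₀ = 8FD/(πd³) = 8·6330·79.0/(π·10.7³) = 4.00056e+06/3848.6 = 1039.5 MPa
τ_max = K·τ₀ = 1.2008 × 1039.5 = 1248.2 MPa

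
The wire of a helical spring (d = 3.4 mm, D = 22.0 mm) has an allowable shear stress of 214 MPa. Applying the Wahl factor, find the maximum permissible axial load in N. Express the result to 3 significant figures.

122 N

C = D/d = 22.0/3.4 = 6.4706
K_W = (4C−1)/(4C−4) + 0.615/C = 24.882/21.882 + 0.0950 = 1.2321
τ_max = K·8FD/(πd³) → F_max = τ_allow·πd³/(8DK)
F_max = 214·π·3.4³/(8·22.0·1.2321) = 26424/216.86 = 121.85 N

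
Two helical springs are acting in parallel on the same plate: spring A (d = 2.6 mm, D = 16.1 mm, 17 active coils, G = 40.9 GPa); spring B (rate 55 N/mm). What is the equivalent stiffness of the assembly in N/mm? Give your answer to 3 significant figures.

k_A = Gd⁴/(8D³N_a) = (40.9×10³)(2.6⁴)/(8·16.1³·17) = 3.2931 N/mm
Parallel: k_eq = 3.2931 + 55 = 58.293 N/mm

58.3 N/mm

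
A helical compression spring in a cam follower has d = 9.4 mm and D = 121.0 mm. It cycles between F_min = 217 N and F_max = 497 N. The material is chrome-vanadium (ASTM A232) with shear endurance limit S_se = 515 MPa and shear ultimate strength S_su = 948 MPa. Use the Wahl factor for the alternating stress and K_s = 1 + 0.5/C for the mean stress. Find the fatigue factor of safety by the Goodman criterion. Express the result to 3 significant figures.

3.89

C = D/d = 121.0/9.4 = 12.8723; K_W = (4C−1)/(4C−4)+0.615/C = 1.1109; K_s = 1+0.5/C = 1.0388
F_a = (F_max−F_min)/2 = 140 N; F_m = (F_max+F_min)/2 = 357 N
τ_a = K_W·8F_aD/(πd³) = 1.1109 × 51.936 = 57.698 MPa
τ_m = K_s·8F_mD/(πd³) = 1.0388 × 132.44 = 137.58 MPa
Goodman: 1/n_f = τ_a/S_se + τ_m/S_su = 57.698/515 + 137.58/948 = 0.11204 + 0.14513 = 0.25716
n_f = 1/0.25716 = 3.889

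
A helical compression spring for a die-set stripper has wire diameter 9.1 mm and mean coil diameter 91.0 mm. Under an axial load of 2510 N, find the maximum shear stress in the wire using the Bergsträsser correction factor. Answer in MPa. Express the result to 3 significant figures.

876 MPa

Spring index C = D/d = 91.0/9.1 = 10.0000
K_B = (4C+2)/(4C−3) = 42.000/37.000 = 1.1351
τ₀ = 8FD/(πd³) = 8·2510·91.0/(π·9.1³) = 1.82728e+06/2367.4 = 771.85 MPa
τ_max = K·τ₀ = 1.1351 × 771.85 = 876.15 MPa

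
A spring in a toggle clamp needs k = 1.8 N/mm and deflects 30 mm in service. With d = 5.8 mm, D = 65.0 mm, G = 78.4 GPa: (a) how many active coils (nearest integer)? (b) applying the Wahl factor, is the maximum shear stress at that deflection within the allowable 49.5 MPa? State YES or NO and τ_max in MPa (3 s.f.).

N_a = Gd⁴/(8D³k) = (78.4×10³)(5.8⁴)/(8·65.0³·1.8) = 22.43 → N_a = 22
Actual rate k = Gd⁴/(8D³·22) = 1.8356 N/mm
Working load F = kδ = 1.8356·30 = 55.068 N
C = 65.0/5.8 = 11.2069; K_W = (4C−1)/(4C−4)+0.615/C = 1.1284
τ_max = K_W·8FD/(πd³) = 1.1284·46.716 = 52.712 MPa
τ_max > 49.5 MPa → exceeds allowable

(a) 22 coils; (b) NO, τ_max = 52.7 MPa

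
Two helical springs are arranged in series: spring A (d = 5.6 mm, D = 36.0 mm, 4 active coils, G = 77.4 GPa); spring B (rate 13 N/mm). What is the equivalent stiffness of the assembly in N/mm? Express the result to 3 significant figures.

10.4 N/mm

k_A = Gd⁴/(8D³N_a) = (77.4×10³)(5.6⁴)/(8·36.0³·4) = 50.984 N/mm
Series: 1/k_eq = 1/50.984 + 1/13 = 0.096537; k_eq = 10.359 N/mm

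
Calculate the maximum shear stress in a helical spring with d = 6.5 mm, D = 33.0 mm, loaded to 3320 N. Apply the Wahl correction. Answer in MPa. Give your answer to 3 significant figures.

1330 MPa

Spring index C = D/d = 33.0/6.5 = 5.0769
K_W = (4C−1)/(4C−4) + 0.615/C = 19.308/16.308 + 0.1211 = 1.3051
τ₀ = 8FD/(πd³) = 8·3320·33.0/(π·6.5³) = 876480/862.76 = 1015.9 MPa
τ_max = K·τ₀ = 1.3051 × 1015.9 = 1325.9 MPa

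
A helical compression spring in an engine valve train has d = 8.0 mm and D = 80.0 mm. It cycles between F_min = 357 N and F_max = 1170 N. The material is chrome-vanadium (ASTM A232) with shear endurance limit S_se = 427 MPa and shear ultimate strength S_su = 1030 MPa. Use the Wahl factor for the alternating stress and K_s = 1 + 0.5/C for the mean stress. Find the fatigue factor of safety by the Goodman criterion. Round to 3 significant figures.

1.35

C = D/d = 80.0/8.0 = 10.0000; K_W = (4C−1)/(4C−4)+0.615/C = 1.1448; K_s = 1+0.5/C = 1.0500
F_a = (F_max−F_min)/2 = 406.5 N; F_m = (F_max+F_min)/2 = 763.5 N
τ_a = K_W·8F_aD/(πd³) = 1.1448 × 161.74 = 185.17 MPa
τ_m = K_s·8F_mD/(πd³) = 1.0500 × 303.79 = 318.98 MPa
Goodman: 1/n_f = τ_a/S_se + τ_m/S_su = 185.17/427 + 318.98/1030 = 0.43365 + 0.30969 = 0.74333
n_f = 1/0.74333 = 1.345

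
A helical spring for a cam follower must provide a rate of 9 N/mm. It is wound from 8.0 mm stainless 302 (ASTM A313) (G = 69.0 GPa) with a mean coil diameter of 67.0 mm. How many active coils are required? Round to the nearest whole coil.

N_a = Gd⁴/(8D³k) = (69.0×10³ × 8.0⁴)/(8 × 67.0³ × 9)
    = 2.82624e+08 / 2.16549e+07 = 13.05 → 13 coils

13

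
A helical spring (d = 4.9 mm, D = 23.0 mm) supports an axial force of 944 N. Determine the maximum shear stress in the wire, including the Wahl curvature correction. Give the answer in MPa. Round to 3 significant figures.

Spring index C = D/d = 23.0/4.9 = 4.6939
K_W = (4C−1)/(4C−4) + 0.615/C = 17.776/14.776 + 0.1310 = 1.3341
τ₀ = 8FD/(πd³) = 8·944·23.0/(π·4.9³) = 173696/369.61 = 469.95 MPa
τ_max = K·τ₀ = 1.3341 × 469.95 = 626.94 MPa

627 MPa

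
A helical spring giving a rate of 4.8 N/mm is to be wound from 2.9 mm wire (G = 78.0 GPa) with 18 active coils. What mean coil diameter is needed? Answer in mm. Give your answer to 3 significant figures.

20.0 mm

D = (Gd⁴/(8N_a·k))^(1/3) = (78.0×10³·2.9⁴/(8·18·4.8))^(1/3)
  = (7981.47)^(1/3) = 19.9845 mm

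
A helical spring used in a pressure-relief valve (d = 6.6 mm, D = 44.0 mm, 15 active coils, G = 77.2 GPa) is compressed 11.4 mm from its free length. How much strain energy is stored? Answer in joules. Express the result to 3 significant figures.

k = Gd⁴/(8D³N_a) = (77.2×10³)(6.6⁴)/(8·44.0³·15) = 14.33 N/mm
U = ½kδ² = 0.5 × 14.33 × 11.4² = 931.18 N·mm = 0.93118 J

0.931 J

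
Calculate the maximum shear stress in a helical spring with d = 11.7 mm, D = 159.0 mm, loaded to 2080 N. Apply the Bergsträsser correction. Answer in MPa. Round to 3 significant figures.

Spring index C = D/d = 159.0/11.7 = 13.5897
K_B = (4C+2)/(4C−3) = 56.359/51.359 = 1.0974
τ₀ = 8FD/(πd³) = 8·2080·159.0/(π·11.7³) = 2.64576e+06/5031.6 = 525.83 MPa
τ_max = K·τ₀ = 1.0974 × 525.83 = 577.02 MPa

577 MPa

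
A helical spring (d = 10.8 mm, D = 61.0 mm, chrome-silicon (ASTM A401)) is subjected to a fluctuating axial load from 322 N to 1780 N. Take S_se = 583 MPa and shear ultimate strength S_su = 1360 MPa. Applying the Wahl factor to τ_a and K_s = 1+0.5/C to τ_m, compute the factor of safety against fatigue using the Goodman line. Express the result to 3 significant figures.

3.34

C = D/d = 61.0/10.8 = 5.6481; K_W = (4C−1)/(4C−4)+0.615/C = 1.2702; K_s = 1+0.5/C = 1.0885
F_a = (F_max−F_min)/2 = 729 N; F_m = (F_max+F_min)/2 = 1051 N
τ_a = K_W·8F_aD/(πd³) = 1.2702 × 89.893 = 114.19 MPa
τ_m = K_s·8F_mD/(πd³) = 1.0885 × 129.6 = 141.07 MPa
Goodman: 1/n_f = τ_a/S_se + τ_m/S_su = 114.19/583 + 141.07/1360 = 0.19586 + 0.10373 = 0.29959
n_f = 1/0.29959 = 3.338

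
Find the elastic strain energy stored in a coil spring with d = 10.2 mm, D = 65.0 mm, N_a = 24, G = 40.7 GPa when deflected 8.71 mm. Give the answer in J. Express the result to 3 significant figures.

0.317 J

k = Gd⁴/(8D³N_a) = (40.7×10³)(10.2⁴)/(8·65.0³·24) = 8.3551 N/mm
U = ½kδ² = 0.5 × 8.3551 × 8.71² = 316.93 N·mm = 0.31693 J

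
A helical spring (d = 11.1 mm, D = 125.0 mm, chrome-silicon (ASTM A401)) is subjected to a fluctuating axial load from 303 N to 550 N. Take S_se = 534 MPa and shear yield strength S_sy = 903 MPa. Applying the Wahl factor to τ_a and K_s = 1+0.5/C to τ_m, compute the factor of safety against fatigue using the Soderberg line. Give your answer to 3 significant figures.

5.70

C = D/d = 125.0/11.1 = 11.2613; K_W = (4C−1)/(4C−4)+0.615/C = 1.1277; K_s = 1+0.5/C = 1.0444
F_a = (F_max−F_min)/2 = 123.5 N; F_m = (F_max+F_min)/2 = 426.5 N
τ_a = K_W·8F_aD/(πd³) = 1.1277 × 28.744 = 32.415 MPa
τ_m = K_s·8F_mD/(πd³) = 1.0444 × 99.266 = 103.67 MPa
Soderberg: 1/n_f = τ_a/S_se + τ_m/S_sy = 32.415/534 + 103.67/903 = 0.06070 + 0.11481 = 0.17551
n_f = 1/0.17551 = 5.698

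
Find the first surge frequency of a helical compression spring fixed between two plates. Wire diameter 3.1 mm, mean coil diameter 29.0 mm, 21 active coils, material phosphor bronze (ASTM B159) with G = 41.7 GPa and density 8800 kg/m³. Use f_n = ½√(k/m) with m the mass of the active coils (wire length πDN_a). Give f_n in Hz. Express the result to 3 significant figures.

k = Gd⁴/(8D³N_a) = (41.7×10³)(3.1⁴)/(8·29.0³·21) = 0.9399 N/mm = 939.9 N/m
Wire length L = πDN_a = π·29.0·21 = 1913.2 mm
m = ρ·(πd²/4)·L = 8800 × 7.5477×10⁻⁶ m² × 1.9132 m = 0.12708 kg
f_n = ½√(k/m) = 0.5·√(939.9/0.12708) = 0.5·√(7396.3) = 43.001 Hz

43.0 Hz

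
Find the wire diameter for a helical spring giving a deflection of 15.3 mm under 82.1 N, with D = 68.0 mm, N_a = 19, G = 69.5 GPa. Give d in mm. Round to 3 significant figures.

Required rate k = F/δ = 82.1/15.3 = 5.366 N/mm
d = (8D³N_a·k / G)^(1/4) = (8·68.0³·19·5.366 / (69.5×10³))^0.25
  = (3690.1)^0.25 = 7.7940 mm

7.79 mm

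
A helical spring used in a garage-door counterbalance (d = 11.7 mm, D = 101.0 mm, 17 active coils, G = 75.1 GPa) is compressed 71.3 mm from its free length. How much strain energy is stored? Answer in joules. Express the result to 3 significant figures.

25.5 J

k = Gd⁴/(8D³N_a) = (75.1×10³)(11.7⁴)/(8·101.0³·17) = 10.043 N/mm
U = ½kδ² = 0.5 × 10.043 × 71.3² = 25529 N·mm = 25.529 J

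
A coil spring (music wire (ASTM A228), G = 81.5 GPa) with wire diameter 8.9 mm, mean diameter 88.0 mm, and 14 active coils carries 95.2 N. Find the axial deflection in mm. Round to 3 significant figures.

k = Gd⁴/(8D³N_a) = (81.5×10³)(8.9⁴)/(8·88.0³·14) = 6.6996 N/mm
δ = F/k = 95.2 / 6.6996 = 14.21 mm

14.2 mm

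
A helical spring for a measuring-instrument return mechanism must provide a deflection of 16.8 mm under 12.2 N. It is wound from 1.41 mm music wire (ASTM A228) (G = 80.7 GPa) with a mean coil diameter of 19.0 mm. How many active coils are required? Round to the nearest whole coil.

Required rate k = F/δ = 12.2/16.8 = 0.72619 N/mm
N_a = Gd⁴/(8D³k) = (80.7×10³ × 1.41⁴)/(8 × 19.0³ × 0.72619)
    = 318970 / 39847.5 = 8.005 → 8 coils

8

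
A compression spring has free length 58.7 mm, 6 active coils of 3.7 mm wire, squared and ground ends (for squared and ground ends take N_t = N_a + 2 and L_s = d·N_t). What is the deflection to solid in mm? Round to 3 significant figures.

N_t = 8; L_s = 3.7·8 = 29.6 mm
δ_solid = L₀ − L_s = 58.7 − 29.6 = 29.1 mm

29.1 mm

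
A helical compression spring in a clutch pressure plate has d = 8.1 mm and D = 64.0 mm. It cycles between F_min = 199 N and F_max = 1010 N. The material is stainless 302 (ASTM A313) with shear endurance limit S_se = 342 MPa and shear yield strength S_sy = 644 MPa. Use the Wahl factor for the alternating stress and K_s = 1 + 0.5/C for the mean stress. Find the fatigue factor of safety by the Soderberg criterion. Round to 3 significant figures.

C = D/d = 64.0/8.1 = 7.9012; K_W = (4C−1)/(4C−4)+0.615/C = 1.1865; K_s = 1+0.5/C = 1.0633
F_a = (F_max−F_min)/2 = 405.5 N; F_m = (F_max+F_min)/2 = 604.5 N
τ_a = K_W·8F_aD/(πd³) = 1.1865 × 124.35 = 147.55 MPa
τ_m = K_s·8F_mD/(πd³) = 1.0633 × 185.38 = 197.11 MPa
Soderberg: 1/n_f = τ_a/S_se + τ_m/S_sy = 147.55/342 + 197.11/644 = 0.43142 + 0.30607 = 0.73749
n_f = 1/0.73749 = 1.356

1.36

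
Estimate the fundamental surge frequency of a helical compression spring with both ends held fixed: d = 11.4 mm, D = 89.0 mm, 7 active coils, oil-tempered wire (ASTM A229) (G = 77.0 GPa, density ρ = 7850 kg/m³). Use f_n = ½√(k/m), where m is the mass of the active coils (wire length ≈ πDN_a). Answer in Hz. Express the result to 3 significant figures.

k = Gd⁴/(8D³N_a) = (77.0×10³)(11.4⁴)/(8·89.0³·7) = 32.942 N/mm = 32942 N/m
Wire length L = πDN_a = π·89.0·7 = 1957.2 mm
m = ρ·(πd²/4)·L = 7850 × 102.07×10⁻⁶ m² × 1.9572 m = 1.5682 kg
f_n = ½√(k/m) = 0.5·√(32942/1.5682) = 0.5·√(21006) = 72.467 Hz

72.5 Hz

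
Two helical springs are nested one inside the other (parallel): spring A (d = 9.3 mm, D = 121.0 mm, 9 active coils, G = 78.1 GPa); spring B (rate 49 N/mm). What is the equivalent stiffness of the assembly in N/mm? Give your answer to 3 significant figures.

53.6 N/mm

k_A = Gd⁴/(8D³N_a) = (78.1×10³)(9.3⁴)/(8·121.0³·9) = 4.5803 N/mm
Parallel: k_eq = 4.5803 + 49 = 53.58 N/mm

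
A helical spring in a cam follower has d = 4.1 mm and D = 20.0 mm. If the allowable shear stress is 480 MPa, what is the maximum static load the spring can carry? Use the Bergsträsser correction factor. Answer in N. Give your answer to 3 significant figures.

499 N

C = D/d = 20.0/4.1 = 4.8780
K_B = (4C+2)/(4C−3) = 21.512/16.512 = 1.3028
τ_max = K·8FD/(πd³) → F_max = τ_allow·πd³/(8DK)
F_max = 480·π·4.1³/(8·20.0·1.3028) = 1.0393e+05/208.45 = 498.59 N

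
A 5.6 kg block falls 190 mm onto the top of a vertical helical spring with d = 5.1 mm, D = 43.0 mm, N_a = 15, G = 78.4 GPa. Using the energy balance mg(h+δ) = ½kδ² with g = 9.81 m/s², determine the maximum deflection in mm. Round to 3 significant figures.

k = Gd⁴/(8D³N_a) = (78.4×10³)(5.1⁴)/(8·43.0³·15) = 5.5592 N/mm
W = mg = 5.6 × 9.81 = 54.936 N
½kδ² − Wδ − Wh = 0 → δ = (W + √(W² + 2kWh))/k
δ = (54.936 + √(3018 + 116052))/5.5592 = (54.936 + 345.06)/5.5592 = 71.953 mm

72.0 mm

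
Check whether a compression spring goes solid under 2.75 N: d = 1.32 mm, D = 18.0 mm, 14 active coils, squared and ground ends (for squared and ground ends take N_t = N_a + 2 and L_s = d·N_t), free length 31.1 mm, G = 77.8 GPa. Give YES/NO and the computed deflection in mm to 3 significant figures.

NO, δ = 7.60 mm

k = Gd⁴/(8D³N_a) = (77.8×10³)(1.32⁴)/(8·18.0³·14) = 0.36161 N/mm
N_t = 16; L_s = 1.32·16 = 21.12 mm; δ_solid = L₀ − L_s = 31.1 − 21.12 = 9.98 mm
δ = F/k = 2.75/0.36161 = 7.6049 mm
δ < δ_solid → spring does not go solid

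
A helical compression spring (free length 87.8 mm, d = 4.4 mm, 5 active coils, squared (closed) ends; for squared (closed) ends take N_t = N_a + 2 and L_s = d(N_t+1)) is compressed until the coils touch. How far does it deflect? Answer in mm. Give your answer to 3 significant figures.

52.6 mm

N_t = 7; L_s = 4.4·8 = 35.2 mm
δ_solid = L₀ − L_s = 87.8 − 35.2 = 52.6 mm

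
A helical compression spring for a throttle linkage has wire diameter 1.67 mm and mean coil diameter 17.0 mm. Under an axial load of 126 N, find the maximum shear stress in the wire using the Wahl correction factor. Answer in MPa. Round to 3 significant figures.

1340 MPa

Spring index C = D/d = 17.0/1.67 = 10.1796
K_W = (4C−1)/(4C−4) + 0.615/C = 39.719/36.719 + 0.0604 = 1.1421
τ₀ = 8FD/(πd³) = 8·126·17.0/(π·1.67³) = 17136/14.632 = 1171.1 MPa
τ_max = K·τ₀ = 1.1421 × 1171.1 = 1337.6 MPa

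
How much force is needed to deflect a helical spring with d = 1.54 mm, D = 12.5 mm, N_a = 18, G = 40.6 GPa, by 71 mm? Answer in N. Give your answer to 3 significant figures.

k = Gd⁴/(8D³N_a) = (40.6×10³)(1.54⁴)/(8·12.5³·18) = 0.81193 N/mm
F = k·δ = 0.81193 × 71 = 57.647 N

57.6 N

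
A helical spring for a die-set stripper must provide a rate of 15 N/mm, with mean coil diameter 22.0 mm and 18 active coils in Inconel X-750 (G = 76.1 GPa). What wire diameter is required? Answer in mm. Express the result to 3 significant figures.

4.17 mm

d = (8D³N_a·k / G)^(1/4) = (8·22.0³·18·15 / (76.1×10³))^0.25
  = (302.23)^0.25 = 4.1695 mm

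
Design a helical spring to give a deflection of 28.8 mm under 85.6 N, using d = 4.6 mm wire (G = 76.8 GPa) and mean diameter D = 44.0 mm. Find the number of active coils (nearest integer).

17

Required rate k = F/δ = 85.6/28.8 = 2.9722 N/mm
N_a = Gd⁴/(8D³k) = (76.8×10³ × 4.6⁴)/(8 × 44.0³ × 2.9722)
    = 3.43869e+07 / 2.02549e+06 = 16.98 → 17 coils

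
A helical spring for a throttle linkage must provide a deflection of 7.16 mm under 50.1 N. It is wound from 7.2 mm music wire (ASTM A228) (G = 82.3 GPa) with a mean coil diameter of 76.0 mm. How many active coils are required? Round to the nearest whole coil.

9

Required rate k = F/δ = 50.1/7.16 = 6.9972 N/mm
N_a = Gd⁴/(8D³k) = (82.3×10³ × 7.2⁴)/(8 × 76.0³ × 6.9972)
    = 2.21172e+08 / 2.45728e+07 = 9.001 → 9 coils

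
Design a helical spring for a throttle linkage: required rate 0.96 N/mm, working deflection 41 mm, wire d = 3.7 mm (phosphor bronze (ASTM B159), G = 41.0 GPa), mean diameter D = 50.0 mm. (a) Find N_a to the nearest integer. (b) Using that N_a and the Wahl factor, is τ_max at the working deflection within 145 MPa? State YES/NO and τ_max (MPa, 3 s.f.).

N_a = Gd⁴/(8D³k) = (41.0×10³)(3.7⁴)/(8·50.0³·0.96) = 8.004 → N_a = 8
Actual rate k = Gd⁴/(8D³·8) = 0.96051 N/mm
Working load F = kδ = 0.96051·41 = 39.381 N
C = 50.0/3.7 = 13.5135; K_W = (4C−1)/(4C−4)+0.615/C = 1.1054
τ_max = K_W·8FD/(πd³) = 1.1054·98.99 = 109.43 MPa
τ_max ≤ 145 MPa → acceptable

(a) 8 coils; (b) YES, τ_max = 109 MPa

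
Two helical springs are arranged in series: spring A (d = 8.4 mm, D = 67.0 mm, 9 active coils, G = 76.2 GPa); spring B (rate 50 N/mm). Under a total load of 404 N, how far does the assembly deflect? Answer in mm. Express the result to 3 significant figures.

k_A = Gd⁴/(8D³N_a) = (76.2×10³)(8.4⁴)/(8·67.0³·9) = 17.519 N/mm
Series: 1/k_eq = 1/17.519 + 1/50 = 0.07708; k_eq = 12.974 N/mm
δ = F/k_eq = 404/12.974 = 31.14 mm

31.1 mm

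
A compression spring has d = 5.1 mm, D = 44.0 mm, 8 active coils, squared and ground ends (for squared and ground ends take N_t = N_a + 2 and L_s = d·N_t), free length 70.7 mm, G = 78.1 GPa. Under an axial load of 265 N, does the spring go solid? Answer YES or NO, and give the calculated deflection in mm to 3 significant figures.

k = Gd⁴/(8D³N_a) = (78.1×10³)(5.1⁴)/(8·44.0³·8) = 9.6916 N/mm
N_t = 10; L_s = 5.1·10 = 51 mm; δ_solid = L₀ − L_s = 70.7 − 51 = 19.7 mm
δ = F/k = 265/9.6916 = 27.343 mm
δ ≥ δ_solid → spring goes solid

YES, δ = 27.3 mm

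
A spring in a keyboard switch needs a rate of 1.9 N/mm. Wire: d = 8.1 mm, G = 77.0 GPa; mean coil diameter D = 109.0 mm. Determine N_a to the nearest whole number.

N_a = Gd⁴/(8D³k) = (77.0×10³ × 8.1⁴)/(8 × 109.0³ × 1.9)
    = 3.3146e+08 / 1.96844e+07 = 16.84 → 17 coils

17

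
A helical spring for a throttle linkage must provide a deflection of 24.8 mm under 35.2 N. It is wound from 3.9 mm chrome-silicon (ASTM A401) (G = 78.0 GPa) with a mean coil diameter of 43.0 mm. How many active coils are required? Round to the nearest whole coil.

20

Required rate k = F/δ = 35.2/24.8 = 1.4194 N/mm
N_a = Gd⁴/(8D³k) = (78.0×10³ × 3.9⁴)/(8 × 43.0³ × 1.4194)
    = 1.80448e+07 / 902789 = 19.99 → 20 coils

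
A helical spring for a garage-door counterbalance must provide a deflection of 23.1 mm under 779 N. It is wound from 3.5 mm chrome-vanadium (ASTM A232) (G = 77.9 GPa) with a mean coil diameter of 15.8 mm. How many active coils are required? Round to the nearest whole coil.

Required rate k = F/δ = 779/23.1 = 33.723 N/mm
N_a = Gd⁴/(8D³k) = (77.9×10³ × 3.5⁴)/(8 × 15.8³ × 33.723)
    = 1.16899e+07 / 1.06411e+06 = 10.99 → 11 coils

11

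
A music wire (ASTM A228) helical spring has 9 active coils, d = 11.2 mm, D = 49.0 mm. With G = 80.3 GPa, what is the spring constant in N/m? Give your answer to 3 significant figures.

149000 N/m

k = Gd⁴/(8D³N_a) = (80.3×10³ × 11.2⁴) / (8 × 49.0³ × 9)
  = 1.26354e+09 / 8.47073e+06 = 149.16 N/mm = 1.4916e+05 N/m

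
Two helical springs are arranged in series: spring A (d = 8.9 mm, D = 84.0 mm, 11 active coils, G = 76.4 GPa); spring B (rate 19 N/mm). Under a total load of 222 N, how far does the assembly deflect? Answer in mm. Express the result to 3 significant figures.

k_A = Gd⁴/(8D³N_a) = (76.4×10³)(8.9⁴)/(8·84.0³·11) = 9.1904 N/mm
Series: 1/k_eq = 1/9.1904 + 1/19 = 0.16144; k_eq = 6.1942 N/mm
δ = F/k_eq = 222/6.1942 = 35.84 mm

35.8 mm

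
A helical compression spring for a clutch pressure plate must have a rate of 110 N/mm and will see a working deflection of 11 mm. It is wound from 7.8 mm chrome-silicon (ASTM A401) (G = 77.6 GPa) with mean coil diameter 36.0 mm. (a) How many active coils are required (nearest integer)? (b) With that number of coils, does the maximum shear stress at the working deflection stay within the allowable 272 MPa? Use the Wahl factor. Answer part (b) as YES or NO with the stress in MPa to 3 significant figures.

(a) 7 coils; (b) NO, τ_max = 313 MPa

N_a = Gd⁴/(8D³k) = (77.6×10³)(7.8⁴)/(8·36.0³·110) = 6.996 → N_a = 7
Actual rate k = Gd⁴/(8D³·7) = 109.94 N/mm
Working load F = kδ = 109.94·11 = 1209.3 N
C = 36.0/7.8 = 4.6154; K_W = (4C−1)/(4C−4)+0.615/C = 1.3407
τ_max = K_W·8FD/(πd³) = 1.3407·233.61 = 313.2 MPa
τ_max > 272 MPa → exceeds allowable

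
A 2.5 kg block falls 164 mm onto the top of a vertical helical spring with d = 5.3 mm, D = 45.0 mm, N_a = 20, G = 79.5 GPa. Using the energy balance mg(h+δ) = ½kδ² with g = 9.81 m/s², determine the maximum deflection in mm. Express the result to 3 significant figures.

k = Gd⁴/(8D³N_a) = (79.5×10³)(5.3⁴)/(8·45.0³·20) = 4.3024 N/mm
W = mg = 2.5 × 9.81 = 24.525 N
½kδ² − Wδ − Wh = 0 → δ = (W + √(W² + 2kWh))/k
δ = (24.525 + √(601.48 + 34609.5))/4.3024 = (24.525 + 187.65)/4.3024 = 49.314 mm

49.3 mm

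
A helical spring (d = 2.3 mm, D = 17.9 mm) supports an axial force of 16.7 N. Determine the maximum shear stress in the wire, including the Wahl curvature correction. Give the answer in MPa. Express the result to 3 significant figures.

Spring index C = D/d = 17.9/2.3 = 7.7826
K_W = (4C−1)/(4C−4) + 0.615/C = 30.130/27.130 + 0.0790 = 1.1896
τ₀ = 8FD/(πd³) = 8·16.7·17.9/(π·2.3³) = 2391.44/38.224 = 62.564 MPa
τ_max = K·τ₀ = 1.1896 × 62.564 = 74.426 MPa

74.4 MPa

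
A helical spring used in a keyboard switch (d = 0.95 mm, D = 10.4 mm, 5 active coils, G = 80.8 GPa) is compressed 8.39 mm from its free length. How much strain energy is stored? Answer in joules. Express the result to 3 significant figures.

k = Gd⁴/(8D³N_a) = (80.8×10³)(0.95⁴)/(8·10.4³·5) = 1.4627 N/mm
U = ½kδ² = 0.5 × 1.4627 × 8.39² = 51.48 N·mm = 0.05148 J

0.0515 J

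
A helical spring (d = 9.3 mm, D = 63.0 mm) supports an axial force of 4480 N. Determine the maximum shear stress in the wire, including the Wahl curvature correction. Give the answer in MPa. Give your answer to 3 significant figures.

Spring index C = D/d = 63.0/9.3 = 6.7742
K_W = (4C−1)/(4C−4) + 0.615/C = 26.097/23.097 + 0.0908 = 1.2207
τ₀ = 8FD/(πd³) = 8·4480·63.0/(π·9.3³) = 2.25792e+06/2527 = 893.53 MPa
τ_max = K·τ₀ = 1.2207 × 893.53 = 1090.7 MPa

1090 MPa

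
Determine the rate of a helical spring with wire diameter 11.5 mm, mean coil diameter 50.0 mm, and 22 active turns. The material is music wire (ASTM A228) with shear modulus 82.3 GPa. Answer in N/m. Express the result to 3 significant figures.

65400 N/m

k = Gd⁴/(8D³N_a) = (82.3×10³ × 11.5⁴) / (8 × 50.0³ × 22)
  = 1.43943e+09 / 2.2e+07 = 65.429 N/mm = 65429 N/m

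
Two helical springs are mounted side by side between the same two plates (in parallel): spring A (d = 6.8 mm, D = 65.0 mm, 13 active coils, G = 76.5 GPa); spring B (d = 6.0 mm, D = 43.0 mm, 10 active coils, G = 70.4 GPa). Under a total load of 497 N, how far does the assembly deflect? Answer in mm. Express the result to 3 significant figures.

24.8 mm

k_A = Gd⁴/(8D³N_a) = (76.5×10³)(6.8⁴)/(8·65.0³·13) = 5.727 N/mm
k_B = Gd⁴/(8D³N_a) = (70.4×10³)(6.0⁴)/(8·43.0³·10) = 14.344 N/mm
Parallel: k_eq = 5.727 + 14.344 = 20.071 N/mm
δ = F/k_eq = 497/20.071 = 24.762 mm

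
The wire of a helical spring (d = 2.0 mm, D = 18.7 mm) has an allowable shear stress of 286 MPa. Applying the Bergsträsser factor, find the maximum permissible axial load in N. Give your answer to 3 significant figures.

C = D/d = 18.7/2.0 = 9.3500
K_B = (4C+2)/(4C−3) = 39.400/34.400 = 1.1453
τ_max = K·8FD/(πd³) → F_max = τ_allow·πd³/(8DK)
F_max = 286·π·2.0³/(8·18.7·1.1453) = 7188/171.34 = 41.95 N

42.0 N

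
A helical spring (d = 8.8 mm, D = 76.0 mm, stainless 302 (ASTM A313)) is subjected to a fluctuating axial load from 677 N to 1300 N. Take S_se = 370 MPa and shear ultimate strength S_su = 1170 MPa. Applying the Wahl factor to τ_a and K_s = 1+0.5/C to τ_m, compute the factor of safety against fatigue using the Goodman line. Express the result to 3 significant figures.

C = D/d = 76.0/8.8 = 8.6364; K_W = (4C−1)/(4C−4)+0.615/C = 1.1694; K_s = 1+0.5/C = 1.0579
F_a = (F_max−F_min)/2 = 311.5 N; F_m = (F_max+F_min)/2 = 988.5 N
τ_a = K_W·8F_aD/(πd³) = 1.1694 × 88.463 = 103.45 MPa
τ_m = K_s·8F_mD/(πd³) = 1.0579 × 280.73 = 296.98 MPa
Goodman: 1/n_f = τ_a/S_se + τ_m/S_su = 103.45/370 + 296.98/1170 = 0.27960 + 0.25383 = 0.53343
n_f = 1/0.53343 = 1.875

1.87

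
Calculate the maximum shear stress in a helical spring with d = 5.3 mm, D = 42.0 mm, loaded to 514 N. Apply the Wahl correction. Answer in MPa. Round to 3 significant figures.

438 MPa

Spring index C = D/d = 42.0/5.3 = 7.9245
K_W = (4C−1)/(4C−4) + 0.615/C = 30.698/27.698 + 0.0776 = 1.1859
τ₀ = 8FD/(πd³) = 8·514·42.0/(π·5.3³) = 172704/467.71 = 369.25 MPa
τ_max = K·τ₀ = 1.1859 × 369.25 = 437.9 MPa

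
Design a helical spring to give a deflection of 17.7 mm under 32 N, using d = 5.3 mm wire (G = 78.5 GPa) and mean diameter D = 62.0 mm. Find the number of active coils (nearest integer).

18

Required rate k = F/δ = 32/17.7 = 1.8079 N/mm
N_a = Gd⁴/(8D³k) = (78.5×10³ × 5.3⁴)/(8 × 62.0³ × 1.8079)
    = 6.19403e+07 / 3.447e+06 = 17.97 → 18 coils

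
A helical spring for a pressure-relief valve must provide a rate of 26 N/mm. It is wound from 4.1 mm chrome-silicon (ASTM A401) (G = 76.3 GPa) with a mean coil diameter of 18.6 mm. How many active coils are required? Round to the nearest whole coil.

16

N_a = Gd⁴/(8D³k) = (76.3×10³ × 4.1⁴)/(8 × 18.6³ × 26)
    = 2.15606e+07 / 1.33845e+06 = 16.11 → 16 coils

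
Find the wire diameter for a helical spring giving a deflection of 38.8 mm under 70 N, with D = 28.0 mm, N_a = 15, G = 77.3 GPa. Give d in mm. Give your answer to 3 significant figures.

2.80 mm

Required rate k = F/δ = 70/38.8 = 1.8041 N/mm
d = (8D³N_a·k / G)^(1/4) = (8·28.0³·15·1.8041 / (77.3×10³))^0.25
  = (61.481)^0.25 = 2.8002 mm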